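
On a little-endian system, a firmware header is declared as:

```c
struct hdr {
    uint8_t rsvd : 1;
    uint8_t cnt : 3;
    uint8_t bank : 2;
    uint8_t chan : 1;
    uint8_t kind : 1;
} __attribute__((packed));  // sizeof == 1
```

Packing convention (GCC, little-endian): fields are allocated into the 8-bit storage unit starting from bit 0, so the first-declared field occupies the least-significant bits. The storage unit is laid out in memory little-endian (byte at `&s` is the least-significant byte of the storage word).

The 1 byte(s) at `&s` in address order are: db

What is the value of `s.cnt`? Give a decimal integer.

5

[0]=0xdb (little-endian) → word 0xdb
rsvd:1 @ bit 0 → (0xdb>>0)&0x1 = 0x1
cnt:3 @ bit 1 → (0xdb>>1)&0x7 = 0x5  ←
bank:2 @ bit 4 → (0xdb>>4)&0x3 = 0x1
chan:1 @ bit 6 → (0xdb>>6)&0x1 = 0x1
kind:1 @ bit 7 → (0xdb>>7)&0x1 = 0x1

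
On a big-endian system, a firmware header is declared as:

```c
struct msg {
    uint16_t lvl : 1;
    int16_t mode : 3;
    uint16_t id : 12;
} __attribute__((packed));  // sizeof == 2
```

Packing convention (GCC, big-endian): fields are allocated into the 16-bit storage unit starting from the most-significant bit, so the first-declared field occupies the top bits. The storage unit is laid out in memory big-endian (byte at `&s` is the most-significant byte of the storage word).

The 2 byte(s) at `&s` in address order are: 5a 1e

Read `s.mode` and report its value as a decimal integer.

-3

[0]=0x5a [1]=0x1e (big-endian) → word 0x5a1e
lvl [15+:1] = (word>>15) & 0x1 = 0
mode [12+:3] = (word>>12) & 0x7 = 5  ←
id [0+:12] = (word>>0) & 0xfff = 2590
mode signed 3b, MSB=1: 5 - 8 = -3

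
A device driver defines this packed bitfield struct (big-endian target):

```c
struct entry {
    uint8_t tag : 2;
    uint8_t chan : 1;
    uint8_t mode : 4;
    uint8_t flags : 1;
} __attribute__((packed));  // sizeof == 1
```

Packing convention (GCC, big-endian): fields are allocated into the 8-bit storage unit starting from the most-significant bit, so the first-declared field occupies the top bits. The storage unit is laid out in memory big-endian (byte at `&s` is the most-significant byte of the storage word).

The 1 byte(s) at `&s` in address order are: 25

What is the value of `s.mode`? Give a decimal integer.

2

[0]=0x25 (big-endian) → word 0x25
tag [6+:2] = (word>>6) & 0x3 = 0
chan [5+:1] = (word>>5) & 0x1 = 1
mode [1+:4] = (word>>1) & 0xf = 2  ←
flags [0+:1] = (word>>0) & 0x1 = 1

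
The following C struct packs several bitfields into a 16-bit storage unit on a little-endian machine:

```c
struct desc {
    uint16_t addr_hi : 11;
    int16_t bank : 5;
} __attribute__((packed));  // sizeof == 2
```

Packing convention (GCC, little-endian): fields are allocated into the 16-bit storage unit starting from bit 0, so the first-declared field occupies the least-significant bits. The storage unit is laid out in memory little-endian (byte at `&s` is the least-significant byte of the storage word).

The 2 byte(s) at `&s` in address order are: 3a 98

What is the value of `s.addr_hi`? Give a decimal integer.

58

[0]=0x3a [1]=0x98 (little-endian) → word 0x983a
addr_hi:11 @ bit 0 → (0x983a>>0)&0x7ff = 0x3a  ←
bank:5 @ bit 11 → (0x983a>>11)&0x1f = 0x13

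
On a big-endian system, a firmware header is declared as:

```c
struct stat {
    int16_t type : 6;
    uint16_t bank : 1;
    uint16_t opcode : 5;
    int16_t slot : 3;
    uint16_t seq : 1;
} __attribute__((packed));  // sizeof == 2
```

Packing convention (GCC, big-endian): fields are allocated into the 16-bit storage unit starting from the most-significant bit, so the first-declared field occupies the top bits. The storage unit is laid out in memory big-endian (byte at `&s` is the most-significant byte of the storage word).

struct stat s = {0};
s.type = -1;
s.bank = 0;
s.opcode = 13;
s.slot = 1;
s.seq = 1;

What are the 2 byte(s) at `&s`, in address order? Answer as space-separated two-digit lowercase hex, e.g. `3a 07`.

type (6b) val=-1 bits=0x3f at bit 10: 0xfc00
bank (1b) val=0 bits=0x0 at bit 9: 0xfc00
opcode (5b) val=13 bits=0xd at bit 4: 0xfcd0
slot (3b) val=1 bits=0x1 at bit 1: 0xfcd2
seq (1b) val=1 bits=0x1 at bit 0: 0xfcd3
word = 0xfcd3 → big-endian bytes:
  [0]=0xfc  [1]=0xd3

fc d3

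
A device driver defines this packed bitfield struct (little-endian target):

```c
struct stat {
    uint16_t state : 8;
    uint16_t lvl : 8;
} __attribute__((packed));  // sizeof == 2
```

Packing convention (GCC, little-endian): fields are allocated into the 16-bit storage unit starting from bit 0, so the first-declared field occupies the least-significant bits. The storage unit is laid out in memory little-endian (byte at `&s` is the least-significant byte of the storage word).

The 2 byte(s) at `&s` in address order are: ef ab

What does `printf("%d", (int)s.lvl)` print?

171

[0]=0xef [1]=0xab (little-endian) → word 0xabef
state [0+:8] = (word>>0) & 0xff = 239
lvl [8+:8] = (word>>8) & 0xff = 171  ←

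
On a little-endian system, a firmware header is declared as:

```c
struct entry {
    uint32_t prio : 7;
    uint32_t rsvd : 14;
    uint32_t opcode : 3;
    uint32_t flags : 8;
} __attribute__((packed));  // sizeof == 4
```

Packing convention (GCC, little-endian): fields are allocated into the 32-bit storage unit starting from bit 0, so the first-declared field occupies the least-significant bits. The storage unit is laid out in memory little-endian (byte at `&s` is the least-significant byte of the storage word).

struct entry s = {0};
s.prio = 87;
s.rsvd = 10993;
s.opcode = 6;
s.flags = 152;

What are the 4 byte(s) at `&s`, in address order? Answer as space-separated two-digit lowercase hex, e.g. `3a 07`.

[0+:7] prio=87 & 0x7f = 0x57; word=0x00000057
[7+:14] rsvd=10993 & 0x3fff = 0x2af1; word=0x001578d7
[21+:3] opcode=6 & 0x7 = 0x6; word=0x00d578d7
[24+:8] flags=152 & 0xff = 0x98; word=0x98d578d7
word = 0x98d578d7 → little-endian bytes:
  [0]=0xd7  [1]=0x78  [2]=0xd5  [3]=0x98

d7 78 d5 98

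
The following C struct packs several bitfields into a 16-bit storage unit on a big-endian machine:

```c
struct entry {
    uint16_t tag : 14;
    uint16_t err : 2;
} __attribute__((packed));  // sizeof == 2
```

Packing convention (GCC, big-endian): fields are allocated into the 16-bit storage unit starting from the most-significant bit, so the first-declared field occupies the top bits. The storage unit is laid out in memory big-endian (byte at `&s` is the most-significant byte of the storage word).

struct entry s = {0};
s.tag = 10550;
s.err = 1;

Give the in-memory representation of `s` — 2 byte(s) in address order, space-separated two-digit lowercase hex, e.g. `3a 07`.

tag (14b) val=10550 bits=0x2936 at bit 2: 0xa4d8
err (2b) val=1 bits=0x1 at bit 0: 0xa4d9
word = 0xa4d9 → big-endian bytes:
  [0]=0xa4  [1]=0xd9

a4 d9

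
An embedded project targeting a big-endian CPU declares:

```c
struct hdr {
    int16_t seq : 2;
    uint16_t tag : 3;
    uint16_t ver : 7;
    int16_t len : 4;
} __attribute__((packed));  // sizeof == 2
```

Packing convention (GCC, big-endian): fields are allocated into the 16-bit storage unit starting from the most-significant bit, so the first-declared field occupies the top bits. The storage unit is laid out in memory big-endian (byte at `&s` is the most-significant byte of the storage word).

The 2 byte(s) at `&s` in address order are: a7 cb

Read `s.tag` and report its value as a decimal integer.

4

[0]=0xa7 [1]=0xcb (big-endian) → word 0xa7cb
seq [14+:2] = (word>>14) & 0x3 = 2
tag [11+:3] = (word>>11) & 0x7 = 4  ←
ver [4+:7] = (word>>4) & 0x7f = 124
len [0+:4] = (word>>0) & 0xf = 11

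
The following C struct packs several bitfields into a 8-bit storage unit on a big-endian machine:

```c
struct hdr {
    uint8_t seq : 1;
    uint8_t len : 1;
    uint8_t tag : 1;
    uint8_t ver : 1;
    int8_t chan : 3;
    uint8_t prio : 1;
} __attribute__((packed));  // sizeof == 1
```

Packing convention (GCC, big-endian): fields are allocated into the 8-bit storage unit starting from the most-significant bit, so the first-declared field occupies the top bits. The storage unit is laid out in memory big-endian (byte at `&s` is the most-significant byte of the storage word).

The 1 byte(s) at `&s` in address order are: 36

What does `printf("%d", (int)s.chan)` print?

[0]=0x36 (big-endian) → word 0x36
seq [7+:1] = (word>>7) & 0x1 = 0
len [6+:1] = (word>>6) & 0x1 = 0
tag [5+:1] = (word>>5) & 0x1 = 1
ver [4+:1] = (word>>4) & 0x1 = 1
chan [1+:3] = (word>>1) & 0x7 = 3  ←
prio [0+:1] = (word>>0) & 0x1 = 0
chan signed 3b, MSB=0: value = 3

3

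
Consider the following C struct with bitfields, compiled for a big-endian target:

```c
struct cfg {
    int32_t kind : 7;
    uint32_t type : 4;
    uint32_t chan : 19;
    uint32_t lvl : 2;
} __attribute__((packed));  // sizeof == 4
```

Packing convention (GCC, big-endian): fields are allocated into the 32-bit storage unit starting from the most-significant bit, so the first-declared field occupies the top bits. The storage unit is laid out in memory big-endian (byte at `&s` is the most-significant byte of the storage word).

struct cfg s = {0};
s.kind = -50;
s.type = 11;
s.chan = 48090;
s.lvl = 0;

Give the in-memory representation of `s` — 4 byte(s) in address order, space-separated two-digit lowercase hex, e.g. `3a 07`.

9d 62 ef 68

kind (7b) val=-50 bits=0x4e at bit 25: 0x9c000000
type (4b) val=11 bits=0xb at bit 21: 0x9d600000
chan (19b) val=48090 bits=0xbbda at bit 2: 0x9d62ef68
lvl (2b) val=0 bits=0x0 at bit 0: 0x9d62ef68
word = 0x9d62ef68 → big-endian bytes:
  [0]=0x9d  [1]=0x62  [2]=0xef  [3]=0x68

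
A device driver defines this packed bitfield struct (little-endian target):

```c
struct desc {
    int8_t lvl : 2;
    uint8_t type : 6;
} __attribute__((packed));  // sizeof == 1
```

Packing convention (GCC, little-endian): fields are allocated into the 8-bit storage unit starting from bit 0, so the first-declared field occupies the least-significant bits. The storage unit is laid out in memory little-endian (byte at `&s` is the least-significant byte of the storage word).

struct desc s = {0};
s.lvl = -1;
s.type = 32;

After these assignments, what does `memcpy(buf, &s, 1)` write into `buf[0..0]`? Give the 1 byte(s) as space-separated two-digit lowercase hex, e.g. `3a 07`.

83

[0+:2] lvl=-1 & 0x3 = 0x3; word=0x03
[2+:6] type=32 & 0x3f = 0x20; word=0x83
word = 0x83 → little-endian bytes:
  [0]=0x83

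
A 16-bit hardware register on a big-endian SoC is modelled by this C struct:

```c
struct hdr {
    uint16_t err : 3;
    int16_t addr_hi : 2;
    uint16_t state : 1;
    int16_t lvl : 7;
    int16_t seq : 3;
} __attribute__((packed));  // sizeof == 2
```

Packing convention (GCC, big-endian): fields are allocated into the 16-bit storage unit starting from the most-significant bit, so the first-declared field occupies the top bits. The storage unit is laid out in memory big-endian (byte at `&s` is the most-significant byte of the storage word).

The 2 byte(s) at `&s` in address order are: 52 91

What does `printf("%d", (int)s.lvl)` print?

-46

[0]=0x52 [1]=0x91 (big-endian) → word 0x5291
err:3 @ bit 13 → (0x5291>>13)&0x7 = 0x2
addr_hi:2 @ bit 11 → (0x5291>>11)&0x3 = 0x2
state:1 @ bit 10 → (0x5291>>10)&0x1 = 0x0
lvl:7 @ bit 3 → (0x5291>>3)&0x7f = 0x52  ←
seq:3 @ bit 0 → (0x5291>>0)&0x7 = 0x1
lvl signed 7b, MSB=1: 82 - 128 = -46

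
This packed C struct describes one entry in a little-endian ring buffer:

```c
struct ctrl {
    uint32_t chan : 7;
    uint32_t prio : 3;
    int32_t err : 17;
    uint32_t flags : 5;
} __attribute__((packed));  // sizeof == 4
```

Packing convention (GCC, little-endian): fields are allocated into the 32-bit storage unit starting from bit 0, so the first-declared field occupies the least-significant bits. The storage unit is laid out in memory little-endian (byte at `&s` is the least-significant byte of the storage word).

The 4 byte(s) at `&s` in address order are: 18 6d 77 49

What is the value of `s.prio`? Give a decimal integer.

2

[0]=0x18 [1]=0x6d [2]=0x77 [3]=0x49 (little-endian) → word 0x49776d18
chan [0+:7] = (word>>0) & 0x7f = 24
prio [7+:3] = (word>>7) & 0x7 = 2  ←
err [10+:17] = (word>>10) & 0x1ffff = 24027
flags [27+:5] = (word>>27) & 0x1f = 9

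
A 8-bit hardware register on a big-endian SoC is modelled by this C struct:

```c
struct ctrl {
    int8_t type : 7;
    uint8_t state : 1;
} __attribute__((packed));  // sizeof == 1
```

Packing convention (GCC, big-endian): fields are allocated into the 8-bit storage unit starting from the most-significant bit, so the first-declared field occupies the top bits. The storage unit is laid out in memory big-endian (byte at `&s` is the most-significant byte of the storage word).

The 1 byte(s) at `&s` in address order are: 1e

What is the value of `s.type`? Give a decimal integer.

15

[0]=0x1e (big-endian) → word 0x1e
type:7 @ bit 1 → (0x1e>>1)&0x7f = 0xf  ←
state:1 @ bit 0 → (0x1e>>0)&0x1 = 0x0
type signed 7b, MSB=0: value = 15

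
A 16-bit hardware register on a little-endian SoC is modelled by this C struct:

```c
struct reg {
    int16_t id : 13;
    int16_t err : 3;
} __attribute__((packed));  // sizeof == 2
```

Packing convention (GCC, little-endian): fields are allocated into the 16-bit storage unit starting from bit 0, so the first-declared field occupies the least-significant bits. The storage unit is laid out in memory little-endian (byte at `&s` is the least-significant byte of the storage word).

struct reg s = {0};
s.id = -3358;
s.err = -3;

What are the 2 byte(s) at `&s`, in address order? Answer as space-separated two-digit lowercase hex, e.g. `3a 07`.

e2 b2

id (13b) val=-3358 bits=0x12e2 at bit 0: 0x12e2
err (3b) val=-3 bits=0x5 at bit 13: 0xb2e2
word = 0xb2e2 → little-endian bytes:
  [0]=0xe2  [1]=0xb2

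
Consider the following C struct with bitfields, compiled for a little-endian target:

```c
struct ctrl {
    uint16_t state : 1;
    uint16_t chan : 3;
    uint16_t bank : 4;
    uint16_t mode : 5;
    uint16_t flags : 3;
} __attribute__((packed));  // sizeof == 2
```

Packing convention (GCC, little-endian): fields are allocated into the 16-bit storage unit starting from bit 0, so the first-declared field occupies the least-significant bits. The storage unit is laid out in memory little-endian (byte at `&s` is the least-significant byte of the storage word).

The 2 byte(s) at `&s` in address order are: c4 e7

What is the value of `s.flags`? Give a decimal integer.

7

[0]=0xc4 [1]=0xe7 (little-endian) → word 0xe7c4
state:1 @ bit 0 → (0xe7c4>>0)&0x1 = 0x0
chan:3 @ bit 1 → (0xe7c4>>1)&0x7 = 0x2
bank:4 @ bit 4 → (0xe7c4>>4)&0xf = 0xc
mode:5 @ bit 8 → (0xe7c4>>8)&0x1f = 0x7
flags:3 @ bit 13 → (0xe7c4>>13)&0x7 = 0x7  ←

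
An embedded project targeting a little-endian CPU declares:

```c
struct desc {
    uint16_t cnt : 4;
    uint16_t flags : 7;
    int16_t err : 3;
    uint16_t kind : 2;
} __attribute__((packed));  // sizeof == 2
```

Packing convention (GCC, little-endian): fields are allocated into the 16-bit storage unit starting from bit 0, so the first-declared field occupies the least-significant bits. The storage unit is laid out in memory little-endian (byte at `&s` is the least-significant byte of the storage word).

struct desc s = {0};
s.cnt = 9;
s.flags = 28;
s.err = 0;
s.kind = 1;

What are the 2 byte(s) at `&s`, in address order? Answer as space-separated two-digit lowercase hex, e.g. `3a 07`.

[0+:4] cnt=9 & 0xf = 0x9; word=0x0009
[4+:7] flags=28 & 0x7f = 0x1c; word=0x01c9
[11+:3] err=0 & 0x7 = 0x0; word=0x01c9
[14+:2] kind=1 & 0x3 = 0x1; word=0x41c9
word = 0x41c9 → little-endian bytes:
  [0]=0xc9  [1]=0x41

c9 41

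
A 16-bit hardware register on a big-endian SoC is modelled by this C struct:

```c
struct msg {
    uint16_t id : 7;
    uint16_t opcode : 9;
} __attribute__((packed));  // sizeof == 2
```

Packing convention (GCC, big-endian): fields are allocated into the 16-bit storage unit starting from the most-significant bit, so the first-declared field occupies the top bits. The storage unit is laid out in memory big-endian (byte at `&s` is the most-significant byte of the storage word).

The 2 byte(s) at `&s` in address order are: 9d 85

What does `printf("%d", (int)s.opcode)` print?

[0]=0x9d [1]=0x85 (big-endian) → word 0x9d85
id:7 @ bit 9 → (0x9d85>>9)&0x7f = 0x4e
opcode:9 @ bit 0 → (0x9d85>>0)&0x1ff = 0x185  ←

389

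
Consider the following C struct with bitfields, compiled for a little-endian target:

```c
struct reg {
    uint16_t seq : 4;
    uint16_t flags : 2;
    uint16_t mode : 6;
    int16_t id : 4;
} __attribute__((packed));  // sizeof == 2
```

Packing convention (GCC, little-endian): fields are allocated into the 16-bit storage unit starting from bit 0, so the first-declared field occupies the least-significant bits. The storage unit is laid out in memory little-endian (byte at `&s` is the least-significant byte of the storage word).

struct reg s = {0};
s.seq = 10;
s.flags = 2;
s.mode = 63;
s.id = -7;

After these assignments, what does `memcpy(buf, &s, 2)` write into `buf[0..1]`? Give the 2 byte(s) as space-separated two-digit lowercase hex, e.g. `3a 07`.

seq (4b) val=10 bits=0xa at bit 0: 0x000a
flags (2b) val=2 bits=0x2 at bit 4: 0x002a
mode (6b) val=63 bits=0x3f at bit 6: 0x0fea
id (4b) val=-7 bits=0x9 at bit 12: 0x9fea
word = 0x9fea → little-endian bytes:
  [0]=0xea  [1]=0x9f

ea 9f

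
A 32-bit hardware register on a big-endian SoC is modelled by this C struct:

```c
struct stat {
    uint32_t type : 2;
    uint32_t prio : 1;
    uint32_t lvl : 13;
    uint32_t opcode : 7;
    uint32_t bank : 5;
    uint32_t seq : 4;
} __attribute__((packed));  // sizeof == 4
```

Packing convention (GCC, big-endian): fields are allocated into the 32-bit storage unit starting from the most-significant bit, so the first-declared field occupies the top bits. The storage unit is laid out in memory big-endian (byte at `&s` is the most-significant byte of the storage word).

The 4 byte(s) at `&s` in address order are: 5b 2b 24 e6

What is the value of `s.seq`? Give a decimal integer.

[0]=0x5b [1]=0x2b [2]=0x24 [3]=0xe6 (big-endian) → word 0x5b2b24e6
type [30+:2] = (word>>30) & 0x3 = 1
prio [29+:1] = (word>>29) & 0x1 = 0
lvl [16+:13] = (word>>16) & 0x1fff = 6955
opcode [9+:7] = (word>>9) & 0x7f = 18
bank [4+:5] = (word>>4) & 0x1f = 14
seq [0+:4] = (word>>0) & 0xf = 6  ←

6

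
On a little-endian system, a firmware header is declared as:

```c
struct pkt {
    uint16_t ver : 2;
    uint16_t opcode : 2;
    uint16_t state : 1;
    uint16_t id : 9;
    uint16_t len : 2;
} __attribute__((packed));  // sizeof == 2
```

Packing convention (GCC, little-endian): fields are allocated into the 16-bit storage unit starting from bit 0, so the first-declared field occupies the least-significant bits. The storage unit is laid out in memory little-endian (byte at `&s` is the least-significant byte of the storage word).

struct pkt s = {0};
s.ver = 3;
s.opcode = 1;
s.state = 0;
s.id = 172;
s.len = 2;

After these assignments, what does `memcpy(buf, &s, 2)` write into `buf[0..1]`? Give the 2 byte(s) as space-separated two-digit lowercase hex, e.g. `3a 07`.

87 95

ver:2 = 3 → 0x3 << 0 → word 0x0003
opcode:2 = 1 → 0x1 << 2 → word 0x0007
state:1 = 0 → 0x0 << 4 → word 0x0007
id:9 = 172 → 0xac << 5 → word 0x1587
len:2 = 2 → 0x2 << 14 → word 0x9587
word = 0x9587 → little-endian bytes:
  [0]=0x87  [1]=0x95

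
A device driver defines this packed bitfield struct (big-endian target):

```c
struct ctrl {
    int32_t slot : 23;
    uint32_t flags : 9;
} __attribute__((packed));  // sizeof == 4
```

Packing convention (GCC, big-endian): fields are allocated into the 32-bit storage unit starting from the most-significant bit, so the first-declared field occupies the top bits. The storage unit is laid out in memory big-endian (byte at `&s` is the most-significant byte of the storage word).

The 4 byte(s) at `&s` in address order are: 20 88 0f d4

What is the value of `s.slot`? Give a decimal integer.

[0]=0x20 [1]=0x88 [2]=0x0f [3]=0xd4 (big-endian) → word 0x20880fd4
slot:23 @ bit 9 → (0x20880fd4>>9)&0x7fffff = 0x104407  ←
flags:9 @ bit 0 → (0x20880fd4>>0)&0x1ff = 0x1d4
slot signed 23b, MSB=0: value = 1065991

1065991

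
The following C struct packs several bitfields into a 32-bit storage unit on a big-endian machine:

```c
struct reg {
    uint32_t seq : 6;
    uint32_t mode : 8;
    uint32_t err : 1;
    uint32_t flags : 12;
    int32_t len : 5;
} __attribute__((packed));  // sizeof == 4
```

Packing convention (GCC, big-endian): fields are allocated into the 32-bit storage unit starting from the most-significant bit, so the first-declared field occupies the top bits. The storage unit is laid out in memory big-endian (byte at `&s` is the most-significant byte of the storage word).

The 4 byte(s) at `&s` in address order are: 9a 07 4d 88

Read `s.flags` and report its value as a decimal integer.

[0]=0x9a [1]=0x07 [2]=0x4d [3]=0x88 (big-endian) → word 0x9a074d88
seq [26+:6] = (word>>26) & 0x3f = 38
mode [18+:8] = (word>>18) & 0xff = 129
err [17+:1] = (word>>17) & 0x1 = 1
flags [5+:12] = (word>>5) & 0xfff = 2668  ←
len [0+:5] = (word>>0) & 0x1f = 8

2668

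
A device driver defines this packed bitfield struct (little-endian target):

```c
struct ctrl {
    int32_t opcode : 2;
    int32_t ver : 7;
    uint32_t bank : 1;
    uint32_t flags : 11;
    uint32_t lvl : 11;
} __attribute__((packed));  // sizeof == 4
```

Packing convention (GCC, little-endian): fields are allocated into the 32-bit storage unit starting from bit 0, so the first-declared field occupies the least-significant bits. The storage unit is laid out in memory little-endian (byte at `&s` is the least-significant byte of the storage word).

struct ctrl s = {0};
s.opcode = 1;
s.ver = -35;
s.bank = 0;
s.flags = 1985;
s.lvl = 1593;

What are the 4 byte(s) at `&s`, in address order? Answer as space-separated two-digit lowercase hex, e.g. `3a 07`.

opcode (2b) val=1 bits=0x1 at bit 0: 0x00000001
ver (7b) val=-35 bits=0x5d at bit 2: 0x00000175
bank (1b) val=0 bits=0x0 at bit 9: 0x00000175
flags (11b) val=1985 bits=0x7c1 at bit 10: 0x001f0575
lvl (11b) val=1593 bits=0x639 at bit 21: 0xc73f0575
word = 0xc73f0575 → little-endian bytes:
  [0]=0x75  [1]=0x05  [2]=0x3f  [3]=0xc7

75 05 3f c7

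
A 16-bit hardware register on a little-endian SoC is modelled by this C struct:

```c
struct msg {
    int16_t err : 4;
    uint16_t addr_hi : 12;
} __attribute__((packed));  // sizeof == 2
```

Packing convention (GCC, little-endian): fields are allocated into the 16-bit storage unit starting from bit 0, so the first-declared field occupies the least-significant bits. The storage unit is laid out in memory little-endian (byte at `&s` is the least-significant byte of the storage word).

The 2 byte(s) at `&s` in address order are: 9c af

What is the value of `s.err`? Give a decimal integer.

[0]=0x9c [1]=0xaf (little-endian) → word 0xaf9c
err:4 @ bit 0 → (0xaf9c>>0)&0xf = 0xc  ←
addr_hi:12 @ bit 4 → (0xaf9c>>4)&0xfff = 0xaf9
err signed 4b, MSB=1: 12 - 16 = -4

-4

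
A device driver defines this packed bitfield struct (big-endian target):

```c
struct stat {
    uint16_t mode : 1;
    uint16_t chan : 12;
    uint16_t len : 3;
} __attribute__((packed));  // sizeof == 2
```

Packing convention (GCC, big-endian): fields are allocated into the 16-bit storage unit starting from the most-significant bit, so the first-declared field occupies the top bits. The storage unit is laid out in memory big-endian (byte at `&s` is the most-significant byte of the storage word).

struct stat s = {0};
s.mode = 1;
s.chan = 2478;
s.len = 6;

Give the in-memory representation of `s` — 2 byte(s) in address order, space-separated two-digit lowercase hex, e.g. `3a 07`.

cd 76

mode (1b) val=1 bits=0x1 at bit 15: 0x8000
chan (12b) val=2478 bits=0x9ae at bit 3: 0xcd70
len (3b) val=6 bits=0x6 at bit 0: 0xcd76
word = 0xcd76 → big-endian bytes:
  [0]=0xcd  [1]=0x76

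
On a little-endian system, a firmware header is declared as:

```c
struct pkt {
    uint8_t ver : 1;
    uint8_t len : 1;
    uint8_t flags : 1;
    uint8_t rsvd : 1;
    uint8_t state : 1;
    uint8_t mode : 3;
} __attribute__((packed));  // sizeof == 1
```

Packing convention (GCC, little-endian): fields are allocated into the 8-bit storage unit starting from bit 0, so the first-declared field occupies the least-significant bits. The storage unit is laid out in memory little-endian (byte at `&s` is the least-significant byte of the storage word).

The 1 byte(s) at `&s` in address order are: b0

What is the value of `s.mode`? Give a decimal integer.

5

[0]=0xb0 (little-endian) → word 0xb0
ver:1 @ bit 0 → (0xb0>>0)&0x1 = 0x0
len:1 @ bit 1 → (0xb0>>1)&0x1 = 0x0
flags:1 @ bit 2 → (0xb0>>2)&0x1 = 0x0
rsvd:1 @ bit 3 → (0xb0>>3)&0x1 = 0x0
state:1 @ bit 4 → (0xb0>>4)&0x1 = 0x1
mode:3 @ bit 5 → (0xb0>>5)&0x7 = 0x5  ←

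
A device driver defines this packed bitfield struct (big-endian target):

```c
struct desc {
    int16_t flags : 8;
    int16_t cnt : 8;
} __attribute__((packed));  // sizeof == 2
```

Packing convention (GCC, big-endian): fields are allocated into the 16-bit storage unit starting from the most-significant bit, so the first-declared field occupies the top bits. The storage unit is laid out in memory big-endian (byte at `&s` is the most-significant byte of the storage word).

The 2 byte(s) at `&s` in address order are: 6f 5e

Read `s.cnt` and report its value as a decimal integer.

94

[0]=0x6f [1]=0x5e (big-endian) → word 0x6f5e
flags [8+:8] = (word>>8) & 0xff = 111
cnt [0+:8] = (word>>0) & 0xff = 94  ←
cnt signed 8b, MSB=0: value = 94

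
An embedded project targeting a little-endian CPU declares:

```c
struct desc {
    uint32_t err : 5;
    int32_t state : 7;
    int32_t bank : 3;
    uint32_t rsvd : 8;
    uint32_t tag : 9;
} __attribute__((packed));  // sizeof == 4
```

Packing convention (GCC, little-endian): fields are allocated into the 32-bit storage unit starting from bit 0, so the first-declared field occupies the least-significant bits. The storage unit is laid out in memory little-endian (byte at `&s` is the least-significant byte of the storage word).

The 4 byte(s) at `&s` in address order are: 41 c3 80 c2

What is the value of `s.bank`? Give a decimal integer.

[0]=0x41 [1]=0xc3 [2]=0x80 [3]=0xc2 (little-endian) → word 0xc280c341
err [0+:5] = (word>>0) & 0x1f = 1
state [5+:7] = (word>>5) & 0x7f = 26
bank [12+:3] = (word>>12) & 0x7 = 4  ←
rsvd [15+:8] = (word>>15) & 0xff = 1
tag [23+:9] = (word>>23) & 0x1ff = 389
bank signed 3b, MSB=1: 4 - 8 = -4

-4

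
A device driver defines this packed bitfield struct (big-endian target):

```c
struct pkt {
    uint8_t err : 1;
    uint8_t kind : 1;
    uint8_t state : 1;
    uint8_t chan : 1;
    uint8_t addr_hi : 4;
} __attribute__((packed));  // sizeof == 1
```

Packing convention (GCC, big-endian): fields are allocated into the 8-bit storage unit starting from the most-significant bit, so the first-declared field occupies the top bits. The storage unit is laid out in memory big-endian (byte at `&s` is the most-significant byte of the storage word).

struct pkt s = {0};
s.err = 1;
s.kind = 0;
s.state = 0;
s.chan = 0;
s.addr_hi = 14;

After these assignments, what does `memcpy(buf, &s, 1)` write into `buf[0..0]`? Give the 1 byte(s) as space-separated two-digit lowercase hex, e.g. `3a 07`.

8e

[7+:1] err=1 & 0x1 = 0x1; word=0x80
[6+:1] kind=0 & 0x1 = 0x0; word=0x80
[5+:1] state=0 & 0x1 = 0x0; word=0x80
[4+:1] chan=0 & 0x1 = 0x0; word=0x80
[0+:4] addr_hi=14 & 0xf = 0xe; word=0x8e
word = 0x8e → big-endian bytes:
  [0]=0x8e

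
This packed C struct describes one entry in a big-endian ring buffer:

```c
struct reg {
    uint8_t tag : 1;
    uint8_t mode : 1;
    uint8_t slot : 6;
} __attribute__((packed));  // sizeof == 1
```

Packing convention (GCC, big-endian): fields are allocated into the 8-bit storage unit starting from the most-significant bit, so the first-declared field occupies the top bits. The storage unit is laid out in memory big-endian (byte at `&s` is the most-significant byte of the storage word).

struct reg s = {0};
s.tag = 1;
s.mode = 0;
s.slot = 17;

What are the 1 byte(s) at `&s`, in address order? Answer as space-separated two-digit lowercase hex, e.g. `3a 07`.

tag:1 = 1 → 0x1 << 7 → word 0x80
mode:1 = 0 → 0x0 << 6 → word 0x80
slot:6 = 17 → 0x11 << 0 → word 0x91
word = 0x91 → big-endian bytes:
  [0]=0x91

91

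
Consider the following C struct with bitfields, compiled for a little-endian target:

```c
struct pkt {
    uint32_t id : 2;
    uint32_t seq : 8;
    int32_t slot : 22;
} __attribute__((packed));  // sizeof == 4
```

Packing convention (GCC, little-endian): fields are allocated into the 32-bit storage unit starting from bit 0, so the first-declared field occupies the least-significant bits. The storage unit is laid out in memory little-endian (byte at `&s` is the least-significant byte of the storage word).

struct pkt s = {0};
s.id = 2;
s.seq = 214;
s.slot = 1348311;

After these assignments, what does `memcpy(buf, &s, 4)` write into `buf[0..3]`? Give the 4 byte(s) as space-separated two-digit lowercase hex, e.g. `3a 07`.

id (2b) val=2 bits=0x2 at bit 0: 0x00000002
seq (8b) val=214 bits=0xd6 at bit 2: 0x0000035a
slot (22b) val=1348311 bits=0x1492d7 at bit 10: 0x524b5f5a
word = 0x524b5f5a → little-endian bytes:
  [0]=0x5a  [1]=0x5f  [2]=0x4b  [3]=0x52

5a 5f 4b 52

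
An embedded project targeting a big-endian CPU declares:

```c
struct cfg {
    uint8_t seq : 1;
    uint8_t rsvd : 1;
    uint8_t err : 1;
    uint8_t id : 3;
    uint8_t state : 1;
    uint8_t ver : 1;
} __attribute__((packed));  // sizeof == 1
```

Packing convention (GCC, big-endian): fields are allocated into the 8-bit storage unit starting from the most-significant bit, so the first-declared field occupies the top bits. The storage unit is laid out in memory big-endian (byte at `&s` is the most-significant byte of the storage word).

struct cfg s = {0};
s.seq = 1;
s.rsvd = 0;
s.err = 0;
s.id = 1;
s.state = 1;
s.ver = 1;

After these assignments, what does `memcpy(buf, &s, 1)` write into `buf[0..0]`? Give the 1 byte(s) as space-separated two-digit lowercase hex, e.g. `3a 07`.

87

seq (1b) val=1 bits=0x1 at bit 7: 0x80
rsvd (1b) val=0 bits=0x0 at bit 6: 0x80
err (1b) val=0 bits=0x0 at bit 5: 0x80
id (3b) val=1 bits=0x1 at bit 2: 0x84
state (1b) val=1 bits=0x1 at bit 1: 0x86
ver (1b) val=1 bits=0x1 at bit 0: 0x87
word = 0x87 → big-endian bytes:
  [0]=0x87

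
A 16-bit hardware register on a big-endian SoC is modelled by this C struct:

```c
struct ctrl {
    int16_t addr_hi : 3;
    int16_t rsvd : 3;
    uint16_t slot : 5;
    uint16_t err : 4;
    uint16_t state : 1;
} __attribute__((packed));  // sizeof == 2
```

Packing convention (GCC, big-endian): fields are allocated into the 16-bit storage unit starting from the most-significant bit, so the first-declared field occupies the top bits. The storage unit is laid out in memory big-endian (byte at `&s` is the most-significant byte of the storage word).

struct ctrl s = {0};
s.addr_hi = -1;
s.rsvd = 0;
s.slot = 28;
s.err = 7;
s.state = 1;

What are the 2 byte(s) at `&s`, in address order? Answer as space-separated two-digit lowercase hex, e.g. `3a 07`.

addr_hi (3b) val=-1 bits=0x7 at bit 13: 0xe000
rsvd (3b) val=0 bits=0x0 at bit 10: 0xe000
slot (5b) val=28 bits=0x1c at bit 5: 0xe380
err (4b) val=7 bits=0x7 at bit 1: 0xe38e
state (1b) val=1 bits=0x1 at bit 0: 0xe38f
word = 0xe38f → big-endian bytes:
  [0]=0xe3  [1]=0x8f

e3 8f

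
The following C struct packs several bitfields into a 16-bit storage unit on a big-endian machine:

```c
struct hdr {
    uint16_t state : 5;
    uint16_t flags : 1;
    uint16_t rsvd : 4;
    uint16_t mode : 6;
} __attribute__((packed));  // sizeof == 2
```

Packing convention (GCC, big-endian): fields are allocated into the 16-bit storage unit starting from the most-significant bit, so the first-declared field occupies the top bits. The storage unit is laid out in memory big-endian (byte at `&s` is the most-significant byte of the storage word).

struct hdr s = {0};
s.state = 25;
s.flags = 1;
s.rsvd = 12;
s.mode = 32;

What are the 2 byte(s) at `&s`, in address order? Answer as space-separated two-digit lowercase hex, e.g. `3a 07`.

state (5b) val=25 bits=0x19 at bit 11: 0xc800
flags (1b) val=1 bits=0x1 at bit 10: 0xcc00
rsvd (4b) val=12 bits=0xc at bit 6: 0xcf00
mode (6b) val=32 bits=0x20 at bit 0: 0xcf20
word = 0xcf20 → big-endian bytes:
  [0]=0xcf  [1]=0x20

cf 20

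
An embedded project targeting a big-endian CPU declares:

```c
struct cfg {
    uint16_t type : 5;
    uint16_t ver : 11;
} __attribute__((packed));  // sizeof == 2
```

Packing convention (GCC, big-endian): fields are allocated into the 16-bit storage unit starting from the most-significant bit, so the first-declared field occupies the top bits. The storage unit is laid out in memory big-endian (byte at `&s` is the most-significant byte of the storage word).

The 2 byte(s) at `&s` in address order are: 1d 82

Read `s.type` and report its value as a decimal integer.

3

[0]=0x1d [1]=0x82 (big-endian) → word 0x1d82
type:5 @ bit 11 → (0x1d82>>11)&0x1f = 0x3  ←
ver:11 @ bit 0 → (0x1d82>>0)&0x7ff = 0x582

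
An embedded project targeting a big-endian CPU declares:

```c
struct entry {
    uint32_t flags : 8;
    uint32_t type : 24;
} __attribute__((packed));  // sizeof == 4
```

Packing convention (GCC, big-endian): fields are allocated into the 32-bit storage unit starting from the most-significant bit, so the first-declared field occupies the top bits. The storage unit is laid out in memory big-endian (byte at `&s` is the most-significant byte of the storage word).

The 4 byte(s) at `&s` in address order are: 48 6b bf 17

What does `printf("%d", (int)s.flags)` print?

72

[0]=0x48 [1]=0x6b [2]=0xbf [3]=0x17 (big-endian) → word 0x486bbf17
flags:8 @ bit 24 → (0x486bbf17>>24)&0xff = 0x48  ←
type:24 @ bit 0 → (0x486bbf17>>0)&0xffffff = 0x6bbf17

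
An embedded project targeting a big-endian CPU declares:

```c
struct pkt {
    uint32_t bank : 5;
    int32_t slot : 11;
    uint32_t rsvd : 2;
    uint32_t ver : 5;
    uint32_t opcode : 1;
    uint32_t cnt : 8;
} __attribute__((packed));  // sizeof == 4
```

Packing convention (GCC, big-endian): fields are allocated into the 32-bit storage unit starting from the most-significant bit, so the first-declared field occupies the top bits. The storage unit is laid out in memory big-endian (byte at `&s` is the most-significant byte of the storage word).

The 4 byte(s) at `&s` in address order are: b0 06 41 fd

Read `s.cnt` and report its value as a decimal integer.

253

[0]=0xb0 [1]=0x06 [2]=0x41 [3]=0xfd (big-endian) → word 0xb00641fd
bank:5 @ bit 27 → (0xb00641fd>>27)&0x1f = 0x16
slot:11 @ bit 16 → (0xb00641fd>>16)&0x7ff = 0x6
rsvd:2 @ bit 14 → (0xb00641fd>>14)&0x3 = 0x1
ver:5 @ bit 9 → (0xb00641fd>>9)&0x1f = 0x0
opcode:1 @ bit 8 → (0xb00641fd>>8)&0x1 = 0x1
cnt:8 @ bit 0 → (0xb00641fd>>0)&0xff = 0xfd  ←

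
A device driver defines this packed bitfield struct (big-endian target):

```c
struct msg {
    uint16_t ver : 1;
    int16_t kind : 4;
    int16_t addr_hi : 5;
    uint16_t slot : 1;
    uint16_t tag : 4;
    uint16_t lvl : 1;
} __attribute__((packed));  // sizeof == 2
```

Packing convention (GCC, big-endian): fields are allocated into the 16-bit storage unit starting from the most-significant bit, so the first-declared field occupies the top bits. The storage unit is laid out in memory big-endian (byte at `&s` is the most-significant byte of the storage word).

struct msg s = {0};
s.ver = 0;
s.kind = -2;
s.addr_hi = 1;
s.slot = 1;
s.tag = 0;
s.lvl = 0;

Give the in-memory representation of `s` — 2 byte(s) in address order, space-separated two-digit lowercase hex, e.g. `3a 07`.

70 60

ver (1b) val=0 bits=0x0 at bit 15: 0x0000
kind (4b) val=-2 bits=0xe at bit 11: 0x7000
addr_hi (5b) val=1 bits=0x1 at bit 6: 0x7040
slot (1b) val=1 bits=0x1 at bit 5: 0x7060
tag (4b) val=0 bits=0x0 at bit 1: 0x7060
lvl (1b) val=0 bits=0x0 at bit 0: 0x7060
word = 0x7060 → big-endian bytes:
  [0]=0x70  [1]=0x60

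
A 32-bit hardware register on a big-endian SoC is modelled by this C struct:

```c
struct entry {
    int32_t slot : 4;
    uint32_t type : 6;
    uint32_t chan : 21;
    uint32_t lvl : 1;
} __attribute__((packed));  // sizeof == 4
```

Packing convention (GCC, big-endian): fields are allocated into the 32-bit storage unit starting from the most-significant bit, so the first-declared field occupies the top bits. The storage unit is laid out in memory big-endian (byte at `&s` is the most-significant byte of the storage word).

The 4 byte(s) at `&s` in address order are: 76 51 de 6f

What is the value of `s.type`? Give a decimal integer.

[0]=0x76 [1]=0x51 [2]=0xde [3]=0x6f (big-endian) → word 0x7651de6f
slot [28+:4] = (word>>28) & 0xf = 7
type [22+:6] = (word>>22) & 0x3f = 25  ←
chan [1+:21] = (word>>1) & 0x1fffff = 585527
lvl [0+:1] = (word>>0) & 0x1 = 1

25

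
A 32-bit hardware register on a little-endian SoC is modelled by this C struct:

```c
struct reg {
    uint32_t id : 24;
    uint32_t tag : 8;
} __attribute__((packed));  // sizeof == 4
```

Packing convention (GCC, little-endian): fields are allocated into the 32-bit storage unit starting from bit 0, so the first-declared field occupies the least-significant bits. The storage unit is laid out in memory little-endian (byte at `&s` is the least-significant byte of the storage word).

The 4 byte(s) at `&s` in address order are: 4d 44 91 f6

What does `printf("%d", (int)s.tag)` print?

246

[0]=0x4d [1]=0x44 [2]=0x91 [3]=0xf6 (little-endian) → word 0xf691444d
id [0+:24] = (word>>0) & 0xffffff = 9520205
tag [24+:8] = (word>>24) & 0xff = 246  ←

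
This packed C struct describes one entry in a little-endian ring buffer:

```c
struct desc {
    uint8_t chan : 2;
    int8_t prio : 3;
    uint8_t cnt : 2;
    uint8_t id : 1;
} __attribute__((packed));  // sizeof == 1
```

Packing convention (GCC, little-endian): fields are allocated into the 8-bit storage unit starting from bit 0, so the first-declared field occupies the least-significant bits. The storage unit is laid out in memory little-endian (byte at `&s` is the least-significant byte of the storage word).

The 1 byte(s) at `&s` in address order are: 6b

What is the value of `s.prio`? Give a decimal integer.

[0]=0x6b (little-endian) → word 0x6b
chan:2 @ bit 0 → (0x6b>>0)&0x3 = 0x3
prio:3 @ bit 2 → (0x6b>>2)&0x7 = 0x2  ←
cnt:2 @ bit 5 → (0x6b>>5)&0x3 = 0x3
id:1 @ bit 7 → (0x6b>>7)&0x1 = 0x0
prio signed 3b, MSB=0: value = 2

2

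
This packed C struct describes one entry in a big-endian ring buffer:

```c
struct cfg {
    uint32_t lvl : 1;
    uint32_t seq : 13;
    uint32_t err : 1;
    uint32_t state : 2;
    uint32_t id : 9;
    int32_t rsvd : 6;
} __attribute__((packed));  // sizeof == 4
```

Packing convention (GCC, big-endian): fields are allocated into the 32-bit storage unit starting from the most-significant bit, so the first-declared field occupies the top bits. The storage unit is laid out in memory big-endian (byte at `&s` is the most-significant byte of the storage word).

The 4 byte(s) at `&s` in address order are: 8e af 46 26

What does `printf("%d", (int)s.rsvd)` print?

-26

[0]=0x8e [1]=0xaf [2]=0x46 [3]=0x26 (big-endian) → word 0x8eaf4626
lvl:1 @ bit 31 → (0x8eaf4626>>31)&0x1 = 0x1
seq:13 @ bit 18 → (0x8eaf4626>>18)&0x1fff = 0x3ab
err:1 @ bit 17 → (0x8eaf4626>>17)&0x1 = 0x1
state:2 @ bit 15 → (0x8eaf4626>>15)&0x3 = 0x2
id:9 @ bit 6 → (0x8eaf4626>>6)&0x1ff = 0x118
rsvd:6 @ bit 0 → (0x8eaf4626>>0)&0x3f = 0x26  ←
rsvd signed 6b, MSB=1: 38 - 64 = -26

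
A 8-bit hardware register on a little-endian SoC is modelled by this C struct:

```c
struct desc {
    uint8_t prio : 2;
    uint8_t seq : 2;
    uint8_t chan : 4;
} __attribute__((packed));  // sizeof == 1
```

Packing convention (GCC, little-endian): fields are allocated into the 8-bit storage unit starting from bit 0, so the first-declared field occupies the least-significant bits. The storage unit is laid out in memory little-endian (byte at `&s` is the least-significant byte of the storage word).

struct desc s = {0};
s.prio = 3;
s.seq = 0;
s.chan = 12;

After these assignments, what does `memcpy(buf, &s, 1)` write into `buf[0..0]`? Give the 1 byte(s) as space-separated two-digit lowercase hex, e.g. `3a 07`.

c3

prio (2b) val=3 bits=0x3 at bit 0: 0x03
seq (2b) val=0 bits=0x0 at bit 2: 0x03
chan (4b) val=12 bits=0xc at bit 4: 0xc3
word = 0xc3 → little-endian bytes:
  [0]=0xc3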